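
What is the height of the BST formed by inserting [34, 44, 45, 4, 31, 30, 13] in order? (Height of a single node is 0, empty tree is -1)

Insertion order: [34, 44, 45, 4, 31, 30, 13]
Tree (level-order array): [34, 4, 44, None, 31, None, 45, 30, None, None, None, 13]
Compute height bottom-up (empty subtree = -1):
  height(13) = 1 + max(-1, -1) = 0
  height(30) = 1 + max(0, -1) = 1
  height(31) = 1 + max(1, -1) = 2
  height(4) = 1 + max(-1, 2) = 3
  height(45) = 1 + max(-1, -1) = 0
  height(44) = 1 + max(-1, 0) = 1
  height(34) = 1 + max(3, 1) = 4
Height = 4


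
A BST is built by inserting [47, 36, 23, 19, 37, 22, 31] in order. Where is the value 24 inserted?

Starting tree (level order): [47, 36, None, 23, 37, 19, 31, None, None, None, 22]
Insertion path: 47 -> 36 -> 23 -> 31
Result: insert 24 as left child of 31
Final tree (level order): [47, 36, None, 23, 37, 19, 31, None, None, None, 22, 24]


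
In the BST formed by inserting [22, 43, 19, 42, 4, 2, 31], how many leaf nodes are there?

Tree built from: [22, 43, 19, 42, 4, 2, 31]
Tree (level-order array): [22, 19, 43, 4, None, 42, None, 2, None, 31]
Rule: A leaf has 0 children.
Per-node child counts:
  node 22: 2 child(ren)
  node 19: 1 child(ren)
  node 4: 1 child(ren)
  node 2: 0 child(ren)
  node 43: 1 child(ren)
  node 42: 1 child(ren)
  node 31: 0 child(ren)
Matching nodes: [2, 31]
Count of leaf nodes: 2


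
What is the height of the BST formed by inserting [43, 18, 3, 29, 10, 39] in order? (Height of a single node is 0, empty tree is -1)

Insertion order: [43, 18, 3, 29, 10, 39]
Tree (level-order array): [43, 18, None, 3, 29, None, 10, None, 39]
Compute height bottom-up (empty subtree = -1):
  height(10) = 1 + max(-1, -1) = 0
  height(3) = 1 + max(-1, 0) = 1
  height(39) = 1 + max(-1, -1) = 0
  height(29) = 1 + max(-1, 0) = 1
  height(18) = 1 + max(1, 1) = 2
  height(43) = 1 + max(2, -1) = 3
Height = 3


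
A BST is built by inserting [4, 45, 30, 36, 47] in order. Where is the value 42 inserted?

Starting tree (level order): [4, None, 45, 30, 47, None, 36]
Insertion path: 4 -> 45 -> 30 -> 36
Result: insert 42 as right child of 36
Final tree (level order): [4, None, 45, 30, 47, None, 36, None, None, None, 42]


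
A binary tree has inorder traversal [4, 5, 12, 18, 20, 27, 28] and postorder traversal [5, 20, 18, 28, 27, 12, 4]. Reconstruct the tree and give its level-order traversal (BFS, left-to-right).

Inorder:   [4, 5, 12, 18, 20, 27, 28]
Postorder: [5, 20, 18, 28, 27, 12, 4]
Algorithm: postorder visits root last, so walk postorder right-to-left;
each value is the root of the current inorder slice — split it at that
value, recurse on the right subtree first, then the left.
Recursive splits:
  root=4; inorder splits into left=[], right=[5, 12, 18, 20, 27, 28]
  root=12; inorder splits into left=[5], right=[18, 20, 27, 28]
  root=27; inorder splits into left=[18, 20], right=[28]
  root=28; inorder splits into left=[], right=[]
  root=18; inorder splits into left=[], right=[20]
  root=20; inorder splits into left=[], right=[]
  root=5; inorder splits into left=[], right=[]
Reconstructed level-order: [4, 12, 5, 27, 18, 28, 20]


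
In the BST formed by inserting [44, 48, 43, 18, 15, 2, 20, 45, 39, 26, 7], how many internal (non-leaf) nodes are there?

Tree built from: [44, 48, 43, 18, 15, 2, 20, 45, 39, 26, 7]
Tree (level-order array): [44, 43, 48, 18, None, 45, None, 15, 20, None, None, 2, None, None, 39, None, 7, 26]
Rule: An internal node has at least one child.
Per-node child counts:
  node 44: 2 child(ren)
  node 43: 1 child(ren)
  node 18: 2 child(ren)
  node 15: 1 child(ren)
  node 2: 1 child(ren)
  node 7: 0 child(ren)
  node 20: 1 child(ren)
  node 39: 1 child(ren)
  node 26: 0 child(ren)
  node 48: 1 child(ren)
  node 45: 0 child(ren)
Matching nodes: [44, 43, 18, 15, 2, 20, 39, 48]
Count of internal (non-leaf) nodes: 8


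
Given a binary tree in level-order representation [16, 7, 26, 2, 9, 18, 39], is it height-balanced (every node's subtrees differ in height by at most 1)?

Tree (level-order array): [16, 7, 26, 2, 9, 18, 39]
Definition: a tree is height-balanced if, at every node, |h(left) - h(right)| <= 1 (empty subtree has height -1).
Bottom-up per-node check:
  node 2: h_left=-1, h_right=-1, diff=0 [OK], height=0
  node 9: h_left=-1, h_right=-1, diff=0 [OK], height=0
  node 7: h_left=0, h_right=0, diff=0 [OK], height=1
  node 18: h_left=-1, h_right=-1, diff=0 [OK], height=0
  node 39: h_left=-1, h_right=-1, diff=0 [OK], height=0
  node 26: h_left=0, h_right=0, diff=0 [OK], height=1
  node 16: h_left=1, h_right=1, diff=0 [OK], height=2
All nodes satisfy the balance condition.
Result: Balanced


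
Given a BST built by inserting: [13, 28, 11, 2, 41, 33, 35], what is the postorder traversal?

Tree insertion order: [13, 28, 11, 2, 41, 33, 35]
Tree (level-order array): [13, 11, 28, 2, None, None, 41, None, None, 33, None, None, 35]
Postorder traversal: [2, 11, 35, 33, 41, 28, 13]


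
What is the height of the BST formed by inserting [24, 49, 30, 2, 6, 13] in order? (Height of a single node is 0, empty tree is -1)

Insertion order: [24, 49, 30, 2, 6, 13]
Tree (level-order array): [24, 2, 49, None, 6, 30, None, None, 13]
Compute height bottom-up (empty subtree = -1):
  height(13) = 1 + max(-1, -1) = 0
  height(6) = 1 + max(-1, 0) = 1
  height(2) = 1 + max(-1, 1) = 2
  height(30) = 1 + max(-1, -1) = 0
  height(49) = 1 + max(0, -1) = 1
  height(24) = 1 + max(2, 1) = 3
Height = 3


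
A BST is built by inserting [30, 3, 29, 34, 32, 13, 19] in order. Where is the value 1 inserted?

Starting tree (level order): [30, 3, 34, None, 29, 32, None, 13, None, None, None, None, 19]
Insertion path: 30 -> 3
Result: insert 1 as left child of 3
Final tree (level order): [30, 3, 34, 1, 29, 32, None, None, None, 13, None, None, None, None, 19]


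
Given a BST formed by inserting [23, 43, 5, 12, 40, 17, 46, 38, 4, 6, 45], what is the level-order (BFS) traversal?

Tree insertion order: [23, 43, 5, 12, 40, 17, 46, 38, 4, 6, 45]
Tree (level-order array): [23, 5, 43, 4, 12, 40, 46, None, None, 6, 17, 38, None, 45]
BFS from the root, enqueuing left then right child of each popped node:
  queue [23] -> pop 23, enqueue [5, 43], visited so far: [23]
  queue [5, 43] -> pop 5, enqueue [4, 12], visited so far: [23, 5]
  queue [43, 4, 12] -> pop 43, enqueue [40, 46], visited so far: [23, 5, 43]
  queue [4, 12, 40, 46] -> pop 4, enqueue [none], visited so far: [23, 5, 43, 4]
  queue [12, 40, 46] -> pop 12, enqueue [6, 17], visited so far: [23, 5, 43, 4, 12]
  queue [40, 46, 6, 17] -> pop 40, enqueue [38], visited so far: [23, 5, 43, 4, 12, 40]
  queue [46, 6, 17, 38] -> pop 46, enqueue [45], visited so far: [23, 5, 43, 4, 12, 40, 46]
  queue [6, 17, 38, 45] -> pop 6, enqueue [none], visited so far: [23, 5, 43, 4, 12, 40, 46, 6]
  queue [17, 38, 45] -> pop 17, enqueue [none], visited so far: [23, 5, 43, 4, 12, 40, 46, 6, 17]
  queue [38, 45] -> pop 38, enqueue [none], visited so far: [23, 5, 43, 4, 12, 40, 46, 6, 17, 38]
  queue [45] -> pop 45, enqueue [none], visited so far: [23, 5, 43, 4, 12, 40, 46, 6, 17, 38, 45]
Result: [23, 5, 43, 4, 12, 40, 46, 6, 17, 38, 45]


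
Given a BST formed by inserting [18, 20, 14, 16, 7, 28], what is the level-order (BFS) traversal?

Tree insertion order: [18, 20, 14, 16, 7, 28]
Tree (level-order array): [18, 14, 20, 7, 16, None, 28]
BFS from the root, enqueuing left then right child of each popped node:
  queue [18] -> pop 18, enqueue [14, 20], visited so far: [18]
  queue [14, 20] -> pop 14, enqueue [7, 16], visited so far: [18, 14]
  queue [20, 7, 16] -> pop 20, enqueue [28], visited so far: [18, 14, 20]
  queue [7, 16, 28] -> pop 7, enqueue [none], visited so far: [18, 14, 20, 7]
  queue [16, 28] -> pop 16, enqueue [none], visited so far: [18, 14, 20, 7, 16]
  queue [28] -> pop 28, enqueue [none], visited so far: [18, 14, 20, 7, 16, 28]
Result: [18, 14, 20, 7, 16, 28]


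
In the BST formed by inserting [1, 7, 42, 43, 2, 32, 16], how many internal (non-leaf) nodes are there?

Tree built from: [1, 7, 42, 43, 2, 32, 16]
Tree (level-order array): [1, None, 7, 2, 42, None, None, 32, 43, 16]
Rule: An internal node has at least one child.
Per-node child counts:
  node 1: 1 child(ren)
  node 7: 2 child(ren)
  node 2: 0 child(ren)
  node 42: 2 child(ren)
  node 32: 1 child(ren)
  node 16: 0 child(ren)
  node 43: 0 child(ren)
Matching nodes: [1, 7, 42, 32]
Count of internal (non-leaf) nodes: 4


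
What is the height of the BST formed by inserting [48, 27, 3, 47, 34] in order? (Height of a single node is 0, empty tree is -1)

Insertion order: [48, 27, 3, 47, 34]
Tree (level-order array): [48, 27, None, 3, 47, None, None, 34]
Compute height bottom-up (empty subtree = -1):
  height(3) = 1 + max(-1, -1) = 0
  height(34) = 1 + max(-1, -1) = 0
  height(47) = 1 + max(0, -1) = 1
  height(27) = 1 + max(0, 1) = 2
  height(48) = 1 + max(2, -1) = 3
Height = 3


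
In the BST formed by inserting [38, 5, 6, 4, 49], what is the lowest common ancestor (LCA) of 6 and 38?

Tree insertion order: [38, 5, 6, 4, 49]
Tree (level-order array): [38, 5, 49, 4, 6]
In a BST, the LCA of p=6, q=38 is the first node v on the
root-to-leaf path with p <= v <= q (go left if both < v, right if both > v).
Walk from root:
  at 38: 6 <= 38 <= 38, this is the LCA
LCA = 38


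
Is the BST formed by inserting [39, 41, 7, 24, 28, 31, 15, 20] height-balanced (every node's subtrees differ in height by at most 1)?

Tree (level-order array): [39, 7, 41, None, 24, None, None, 15, 28, None, 20, None, 31]
Definition: a tree is height-balanced if, at every node, |h(left) - h(right)| <= 1 (empty subtree has height -1).
Bottom-up per-node check:
  node 20: h_left=-1, h_right=-1, diff=0 [OK], height=0
  node 15: h_left=-1, h_right=0, diff=1 [OK], height=1
  node 31: h_left=-1, h_right=-1, diff=0 [OK], height=0
  node 28: h_left=-1, h_right=0, diff=1 [OK], height=1
  node 24: h_left=1, h_right=1, diff=0 [OK], height=2
  node 7: h_left=-1, h_right=2, diff=3 [FAIL (|-1-2|=3 > 1)], height=3
  node 41: h_left=-1, h_right=-1, diff=0 [OK], height=0
  node 39: h_left=3, h_right=0, diff=3 [FAIL (|3-0|=3 > 1)], height=4
Node 7 violates the condition: |-1 - 2| = 3 > 1.
Result: Not balanced


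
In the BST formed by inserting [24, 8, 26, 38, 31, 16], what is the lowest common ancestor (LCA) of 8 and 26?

Tree insertion order: [24, 8, 26, 38, 31, 16]
Tree (level-order array): [24, 8, 26, None, 16, None, 38, None, None, 31]
In a BST, the LCA of p=8, q=26 is the first node v on the
root-to-leaf path with p <= v <= q (go left if both < v, right if both > v).
Walk from root:
  at 24: 8 <= 24 <= 26, this is the LCA
LCA = 24


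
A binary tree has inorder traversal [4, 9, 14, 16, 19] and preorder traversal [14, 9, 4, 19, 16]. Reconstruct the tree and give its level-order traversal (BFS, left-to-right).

Inorder:  [4, 9, 14, 16, 19]
Preorder: [14, 9, 4, 19, 16]
Algorithm: preorder visits root first, so consume preorder in order;
for each root, split the current inorder slice at that value into
left-subtree inorder and right-subtree inorder, then recurse.
Recursive splits:
  root=14; inorder splits into left=[4, 9], right=[16, 19]
  root=9; inorder splits into left=[4], right=[]
  root=4; inorder splits into left=[], right=[]
  root=19; inorder splits into left=[16], right=[]
  root=16; inorder splits into left=[], right=[]
Reconstructed level-order: [14, 9, 19, 4, 16]


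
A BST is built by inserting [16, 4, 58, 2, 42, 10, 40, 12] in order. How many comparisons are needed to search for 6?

Search path for 6: 16 -> 4 -> 10
Found: False
Comparisons: 3


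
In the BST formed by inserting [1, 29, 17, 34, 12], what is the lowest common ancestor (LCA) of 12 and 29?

Tree insertion order: [1, 29, 17, 34, 12]
Tree (level-order array): [1, None, 29, 17, 34, 12]
In a BST, the LCA of p=12, q=29 is the first node v on the
root-to-leaf path with p <= v <= q (go left if both < v, right if both > v).
Walk from root:
  at 1: both 12 and 29 > 1, go right
  at 29: 12 <= 29 <= 29, this is the LCA
LCA = 29


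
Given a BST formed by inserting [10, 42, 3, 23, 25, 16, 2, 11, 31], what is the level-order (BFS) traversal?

Tree insertion order: [10, 42, 3, 23, 25, 16, 2, 11, 31]
Tree (level-order array): [10, 3, 42, 2, None, 23, None, None, None, 16, 25, 11, None, None, 31]
BFS from the root, enqueuing left then right child of each popped node:
  queue [10] -> pop 10, enqueue [3, 42], visited so far: [10]
  queue [3, 42] -> pop 3, enqueue [2], visited so far: [10, 3]
  queue [42, 2] -> pop 42, enqueue [23], visited so far: [10, 3, 42]
  queue [2, 23] -> pop 2, enqueue [none], visited so far: [10, 3, 42, 2]
  queue [23] -> pop 23, enqueue [16, 25], visited so far: [10, 3, 42, 2, 23]
  queue [16, 25] -> pop 16, enqueue [11], visited so far: [10, 3, 42, 2, 23, 16]
  queue [25, 11] -> pop 25, enqueue [31], visited so far: [10, 3, 42, 2, 23, 16, 25]
  queue [11, 31] -> pop 11, enqueue [none], visited so far: [10, 3, 42, 2, 23, 16, 25, 11]
  queue [31] -> pop 31, enqueue [none], visited so far: [10, 3, 42, 2, 23, 16, 25, 11, 31]
Result: [10, 3, 42, 2, 23, 16, 25, 11, 31]


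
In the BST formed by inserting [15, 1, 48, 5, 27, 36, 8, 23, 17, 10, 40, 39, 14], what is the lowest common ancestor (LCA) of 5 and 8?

Tree insertion order: [15, 1, 48, 5, 27, 36, 8, 23, 17, 10, 40, 39, 14]
Tree (level-order array): [15, 1, 48, None, 5, 27, None, None, 8, 23, 36, None, 10, 17, None, None, 40, None, 14, None, None, 39]
In a BST, the LCA of p=5, q=8 is the first node v on the
root-to-leaf path with p <= v <= q (go left if both < v, right if both > v).
Walk from root:
  at 15: both 5 and 8 < 15, go left
  at 1: both 5 and 8 > 1, go right
  at 5: 5 <= 5 <= 8, this is the LCA
LCA = 5


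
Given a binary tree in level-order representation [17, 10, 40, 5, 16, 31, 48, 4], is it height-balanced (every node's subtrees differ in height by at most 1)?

Tree (level-order array): [17, 10, 40, 5, 16, 31, 48, 4]
Definition: a tree is height-balanced if, at every node, |h(left) - h(right)| <= 1 (empty subtree has height -1).
Bottom-up per-node check:
  node 4: h_left=-1, h_right=-1, diff=0 [OK], height=0
  node 5: h_left=0, h_right=-1, diff=1 [OK], height=1
  node 16: h_left=-1, h_right=-1, diff=0 [OK], height=0
  node 10: h_left=1, h_right=0, diff=1 [OK], height=2
  node 31: h_left=-1, h_right=-1, diff=0 [OK], height=0
  node 48: h_left=-1, h_right=-1, diff=0 [OK], height=0
  node 40: h_left=0, h_right=0, diff=0 [OK], height=1
  node 17: h_left=2, h_right=1, diff=1 [OK], height=3
All nodes satisfy the balance condition.
Result: Balanced


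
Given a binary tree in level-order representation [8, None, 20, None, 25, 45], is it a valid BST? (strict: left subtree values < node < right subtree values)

Level-order array: [8, None, 20, None, 25, 45]
Validate using subtree bounds (lo, hi): at each node, require lo < value < hi,
then recurse left with hi=value and right with lo=value.
Preorder trace (stopping at first violation):
  at node 8 with bounds (-inf, +inf): OK
  at node 20 with bounds (8, +inf): OK
  at node 25 with bounds (20, +inf): OK
  at node 45 with bounds (20, 25): VIOLATION
Node 45 violates its bound: not (20 < 45 < 25).
Result: Not a valid BST


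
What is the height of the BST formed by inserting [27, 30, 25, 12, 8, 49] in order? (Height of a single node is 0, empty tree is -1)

Insertion order: [27, 30, 25, 12, 8, 49]
Tree (level-order array): [27, 25, 30, 12, None, None, 49, 8]
Compute height bottom-up (empty subtree = -1):
  height(8) = 1 + max(-1, -1) = 0
  height(12) = 1 + max(0, -1) = 1
  height(25) = 1 + max(1, -1) = 2
  height(49) = 1 + max(-1, -1) = 0
  height(30) = 1 + max(-1, 0) = 1
  height(27) = 1 + max(2, 1) = 3
Height = 3


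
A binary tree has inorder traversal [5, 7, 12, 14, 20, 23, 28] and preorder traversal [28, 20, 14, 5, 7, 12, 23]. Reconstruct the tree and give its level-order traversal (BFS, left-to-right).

Inorder:  [5, 7, 12, 14, 20, 23, 28]
Preorder: [28, 20, 14, 5, 7, 12, 23]
Algorithm: preorder visits root first, so consume preorder in order;
for each root, split the current inorder slice at that value into
left-subtree inorder and right-subtree inorder, then recurse.
Recursive splits:
  root=28; inorder splits into left=[5, 7, 12, 14, 20, 23], right=[]
  root=20; inorder splits into left=[5, 7, 12, 14], right=[23]
  root=14; inorder splits into left=[5, 7, 12], right=[]
  root=5; inorder splits into left=[], right=[7, 12]
  root=7; inorder splits into left=[], right=[12]
  root=12; inorder splits into left=[], right=[]
  root=23; inorder splits into left=[], right=[]
Reconstructed level-order: [28, 20, 14, 23, 5, 7, 12]


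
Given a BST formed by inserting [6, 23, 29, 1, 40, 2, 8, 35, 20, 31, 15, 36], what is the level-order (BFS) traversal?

Tree insertion order: [6, 23, 29, 1, 40, 2, 8, 35, 20, 31, 15, 36]
Tree (level-order array): [6, 1, 23, None, 2, 8, 29, None, None, None, 20, None, 40, 15, None, 35, None, None, None, 31, 36]
BFS from the root, enqueuing left then right child of each popped node:
  queue [6] -> pop 6, enqueue [1, 23], visited so far: [6]
  queue [1, 23] -> pop 1, enqueue [2], visited so far: [6, 1]
  queue [23, 2] -> pop 23, enqueue [8, 29], visited so far: [6, 1, 23]
  queue [2, 8, 29] -> pop 2, enqueue [none], visited so far: [6, 1, 23, 2]
  queue [8, 29] -> pop 8, enqueue [20], visited so far: [6, 1, 23, 2, 8]
  queue [29, 20] -> pop 29, enqueue [40], visited so far: [6, 1, 23, 2, 8, 29]
  queue [20, 40] -> pop 20, enqueue [15], visited so far: [6, 1, 23, 2, 8, 29, 20]
  queue [40, 15] -> pop 40, enqueue [35], visited so far: [6, 1, 23, 2, 8, 29, 20, 40]
  queue [15, 35] -> pop 15, enqueue [none], visited so far: [6, 1, 23, 2, 8, 29, 20, 40, 15]
  queue [35] -> pop 35, enqueue [31, 36], visited so far: [6, 1, 23, 2, 8, 29, 20, 40, 15, 35]
  queue [31, 36] -> pop 31, enqueue [none], visited so far: [6, 1, 23, 2, 8, 29, 20, 40, 15, 35, 31]
  queue [36] -> pop 36, enqueue [none], visited so far: [6, 1, 23, 2, 8, 29, 20, 40, 15, 35, 31, 36]
Result: [6, 1, 23, 2, 8, 29, 20, 40, 15, 35, 31, 36]


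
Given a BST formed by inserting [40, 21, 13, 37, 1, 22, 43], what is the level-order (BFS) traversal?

Tree insertion order: [40, 21, 13, 37, 1, 22, 43]
Tree (level-order array): [40, 21, 43, 13, 37, None, None, 1, None, 22]
BFS from the root, enqueuing left then right child of each popped node:
  queue [40] -> pop 40, enqueue [21, 43], visited so far: [40]
  queue [21, 43] -> pop 21, enqueue [13, 37], visited so far: [40, 21]
  queue [43, 13, 37] -> pop 43, enqueue [none], visited so far: [40, 21, 43]
  queue [13, 37] -> pop 13, enqueue [1], visited so far: [40, 21, 43, 13]
  queue [37, 1] -> pop 37, enqueue [22], visited so far: [40, 21, 43, 13, 37]
  queue [1, 22] -> pop 1, enqueue [none], visited so far: [40, 21, 43, 13, 37, 1]
  queue [22] -> pop 22, enqueue [none], visited so far: [40, 21, 43, 13, 37, 1, 22]
Result: [40, 21, 43, 13, 37, 1, 22]


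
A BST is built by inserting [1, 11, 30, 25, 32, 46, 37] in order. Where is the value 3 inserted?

Starting tree (level order): [1, None, 11, None, 30, 25, 32, None, None, None, 46, 37]
Insertion path: 1 -> 11
Result: insert 3 as left child of 11
Final tree (level order): [1, None, 11, 3, 30, None, None, 25, 32, None, None, None, 46, 37]


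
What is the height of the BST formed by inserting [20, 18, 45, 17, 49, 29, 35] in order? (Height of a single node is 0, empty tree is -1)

Insertion order: [20, 18, 45, 17, 49, 29, 35]
Tree (level-order array): [20, 18, 45, 17, None, 29, 49, None, None, None, 35]
Compute height bottom-up (empty subtree = -1):
  height(17) = 1 + max(-1, -1) = 0
  height(18) = 1 + max(0, -1) = 1
  height(35) = 1 + max(-1, -1) = 0
  height(29) = 1 + max(-1, 0) = 1
  height(49) = 1 + max(-1, -1) = 0
  height(45) = 1 + max(1, 0) = 2
  height(20) = 1 + max(1, 2) = 3
Height = 3


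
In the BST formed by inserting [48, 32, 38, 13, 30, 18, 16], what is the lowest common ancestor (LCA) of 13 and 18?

Tree insertion order: [48, 32, 38, 13, 30, 18, 16]
Tree (level-order array): [48, 32, None, 13, 38, None, 30, None, None, 18, None, 16]
In a BST, the LCA of p=13, q=18 is the first node v on the
root-to-leaf path with p <= v <= q (go left if both < v, right if both > v).
Walk from root:
  at 48: both 13 and 18 < 48, go left
  at 32: both 13 and 18 < 32, go left
  at 13: 13 <= 13 <= 18, this is the LCA
LCA = 13


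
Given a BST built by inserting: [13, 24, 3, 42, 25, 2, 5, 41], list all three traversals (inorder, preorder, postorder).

Tree insertion order: [13, 24, 3, 42, 25, 2, 5, 41]
Tree (level-order array): [13, 3, 24, 2, 5, None, 42, None, None, None, None, 25, None, None, 41]
Inorder (L, root, R): [2, 3, 5, 13, 24, 25, 41, 42]
Preorder (root, L, R): [13, 3, 2, 5, 24, 42, 25, 41]
Postorder (L, R, root): [2, 5, 3, 41, 25, 42, 24, 13]


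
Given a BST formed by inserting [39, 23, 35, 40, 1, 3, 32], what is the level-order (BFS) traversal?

Tree insertion order: [39, 23, 35, 40, 1, 3, 32]
Tree (level-order array): [39, 23, 40, 1, 35, None, None, None, 3, 32]
BFS from the root, enqueuing left then right child of each popped node:
  queue [39] -> pop 39, enqueue [23, 40], visited so far: [39]
  queue [23, 40] -> pop 23, enqueue [1, 35], visited so far: [39, 23]
  queue [40, 1, 35] -> pop 40, enqueue [none], visited so far: [39, 23, 40]
  queue [1, 35] -> pop 1, enqueue [3], visited so far: [39, 23, 40, 1]
  queue [35, 3] -> pop 35, enqueue [32], visited so far: [39, 23, 40, 1, 35]
  queue [3, 32] -> pop 3, enqueue [none], visited so far: [39, 23, 40, 1, 35, 3]
  queue [32] -> pop 32, enqueue [none], visited so far: [39, 23, 40, 1, 35, 3, 32]
Result: [39, 23, 40, 1, 35, 3, 32]


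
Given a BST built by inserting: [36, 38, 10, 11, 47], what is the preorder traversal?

Tree insertion order: [36, 38, 10, 11, 47]
Tree (level-order array): [36, 10, 38, None, 11, None, 47]
Preorder traversal: [36, 10, 11, 38, 47]


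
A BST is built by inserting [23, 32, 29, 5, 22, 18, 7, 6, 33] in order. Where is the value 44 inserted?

Starting tree (level order): [23, 5, 32, None, 22, 29, 33, 18, None, None, None, None, None, 7, None, 6]
Insertion path: 23 -> 32 -> 33
Result: insert 44 as right child of 33
Final tree (level order): [23, 5, 32, None, 22, 29, 33, 18, None, None, None, None, 44, 7, None, None, None, 6]


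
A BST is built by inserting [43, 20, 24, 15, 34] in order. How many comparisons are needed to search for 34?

Search path for 34: 43 -> 20 -> 24 -> 34
Found: True
Comparisons: 4


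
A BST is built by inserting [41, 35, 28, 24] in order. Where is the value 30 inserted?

Starting tree (level order): [41, 35, None, 28, None, 24]
Insertion path: 41 -> 35 -> 28
Result: insert 30 as right child of 28
Final tree (level order): [41, 35, None, 28, None, 24, 30]


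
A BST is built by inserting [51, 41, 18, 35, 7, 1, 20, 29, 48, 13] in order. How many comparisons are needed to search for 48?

Search path for 48: 51 -> 41 -> 48
Found: True
Comparisons: 3


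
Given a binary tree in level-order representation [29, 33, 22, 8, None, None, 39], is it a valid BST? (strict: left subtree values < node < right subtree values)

Level-order array: [29, 33, 22, 8, None, None, 39]
Validate using subtree bounds (lo, hi): at each node, require lo < value < hi,
then recurse left with hi=value and right with lo=value.
Preorder trace (stopping at first violation):
  at node 29 with bounds (-inf, +inf): OK
  at node 33 with bounds (-inf, 29): VIOLATION
Node 33 violates its bound: not (-inf < 33 < 29).
Result: Not a valid BST


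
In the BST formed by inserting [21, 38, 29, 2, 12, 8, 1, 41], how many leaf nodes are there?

Tree built from: [21, 38, 29, 2, 12, 8, 1, 41]
Tree (level-order array): [21, 2, 38, 1, 12, 29, 41, None, None, 8]
Rule: A leaf has 0 children.
Per-node child counts:
  node 21: 2 child(ren)
  node 2: 2 child(ren)
  node 1: 0 child(ren)
  node 12: 1 child(ren)
  node 8: 0 child(ren)
  node 38: 2 child(ren)
  node 29: 0 child(ren)
  node 41: 0 child(ren)
Matching nodes: [1, 8, 29, 41]
Count of leaf nodes: 4


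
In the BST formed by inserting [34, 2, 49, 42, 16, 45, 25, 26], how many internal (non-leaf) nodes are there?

Tree built from: [34, 2, 49, 42, 16, 45, 25, 26]
Tree (level-order array): [34, 2, 49, None, 16, 42, None, None, 25, None, 45, None, 26]
Rule: An internal node has at least one child.
Per-node child counts:
  node 34: 2 child(ren)
  node 2: 1 child(ren)
  node 16: 1 child(ren)
  node 25: 1 child(ren)
  node 26: 0 child(ren)
  node 49: 1 child(ren)
  node 42: 1 child(ren)
  node 45: 0 child(ren)
Matching nodes: [34, 2, 16, 25, 49, 42]
Count of internal (non-leaf) nodes: 6


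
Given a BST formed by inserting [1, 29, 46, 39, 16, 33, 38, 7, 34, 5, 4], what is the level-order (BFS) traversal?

Tree insertion order: [1, 29, 46, 39, 16, 33, 38, 7, 34, 5, 4]
Tree (level-order array): [1, None, 29, 16, 46, 7, None, 39, None, 5, None, 33, None, 4, None, None, 38, None, None, 34]
BFS from the root, enqueuing left then right child of each popped node:
  queue [1] -> pop 1, enqueue [29], visited so far: [1]
  queue [29] -> pop 29, enqueue [16, 46], visited so far: [1, 29]
  queue [16, 46] -> pop 16, enqueue [7], visited so far: [1, 29, 16]
  queue [46, 7] -> pop 46, enqueue [39], visited so far: [1, 29, 16, 46]
  queue [7, 39] -> pop 7, enqueue [5], visited so far: [1, 29, 16, 46, 7]
  queue [39, 5] -> pop 39, enqueue [33], visited so far: [1, 29, 16, 46, 7, 39]
  queue [5, 33] -> pop 5, enqueue [4], visited so far: [1, 29, 16, 46, 7, 39, 5]
  queue [33, 4] -> pop 33, enqueue [38], visited so far: [1, 29, 16, 46, 7, 39, 5, 33]
  queue [4, 38] -> pop 4, enqueue [none], visited so far: [1, 29, 16, 46, 7, 39, 5, 33, 4]
  queue [38] -> pop 38, enqueue [34], visited so far: [1, 29, 16, 46, 7, 39, 5, 33, 4, 38]
  queue [34] -> pop 34, enqueue [none], visited so far: [1, 29, 16, 46, 7, 39, 5, 33, 4, 38, 34]
Result: [1, 29, 16, 46, 7, 39, 5, 33, 4, 38, 34]


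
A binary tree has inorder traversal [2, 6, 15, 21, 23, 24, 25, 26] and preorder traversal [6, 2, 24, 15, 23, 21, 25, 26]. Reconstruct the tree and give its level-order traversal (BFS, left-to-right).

Inorder:  [2, 6, 15, 21, 23, 24, 25, 26]
Preorder: [6, 2, 24, 15, 23, 21, 25, 26]
Algorithm: preorder visits root first, so consume preorder in order;
for each root, split the current inorder slice at that value into
left-subtree inorder and right-subtree inorder, then recurse.
Recursive splits:
  root=6; inorder splits into left=[2], right=[15, 21, 23, 24, 25, 26]
  root=2; inorder splits into left=[], right=[]
  root=24; inorder splits into left=[15, 21, 23], right=[25, 26]
  root=15; inorder splits into left=[], right=[21, 23]
  root=23; inorder splits into left=[21], right=[]
  root=21; inorder splits into left=[], right=[]
  root=25; inorder splits into left=[], right=[26]
  root=26; inorder splits into left=[], right=[]
Reconstructed level-order: [6, 2, 24, 15, 25, 23, 26, 21]


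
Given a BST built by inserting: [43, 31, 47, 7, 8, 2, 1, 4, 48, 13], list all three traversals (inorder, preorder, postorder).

Tree insertion order: [43, 31, 47, 7, 8, 2, 1, 4, 48, 13]
Tree (level-order array): [43, 31, 47, 7, None, None, 48, 2, 8, None, None, 1, 4, None, 13]
Inorder (L, root, R): [1, 2, 4, 7, 8, 13, 31, 43, 47, 48]
Preorder (root, L, R): [43, 31, 7, 2, 1, 4, 8, 13, 47, 48]
Postorder (L, R, root): [1, 4, 2, 13, 8, 7, 31, 48, 47, 43]


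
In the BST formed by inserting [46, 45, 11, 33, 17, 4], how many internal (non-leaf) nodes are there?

Tree built from: [46, 45, 11, 33, 17, 4]
Tree (level-order array): [46, 45, None, 11, None, 4, 33, None, None, 17]
Rule: An internal node has at least one child.
Per-node child counts:
  node 46: 1 child(ren)
  node 45: 1 child(ren)
  node 11: 2 child(ren)
  node 4: 0 child(ren)
  node 33: 1 child(ren)
  node 17: 0 child(ren)
Matching nodes: [46, 45, 11, 33]
Count of internal (non-leaf) nodes: 4


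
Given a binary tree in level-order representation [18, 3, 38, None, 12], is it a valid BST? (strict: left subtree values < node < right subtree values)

Level-order array: [18, 3, 38, None, 12]
Validate using subtree bounds (lo, hi): at each node, require lo < value < hi,
then recurse left with hi=value and right with lo=value.
Preorder trace (stopping at first violation):
  at node 18 with bounds (-inf, +inf): OK
  at node 3 with bounds (-inf, 18): OK
  at node 12 with bounds (3, 18): OK
  at node 38 with bounds (18, +inf): OK
No violation found at any node.
Result: Valid BST


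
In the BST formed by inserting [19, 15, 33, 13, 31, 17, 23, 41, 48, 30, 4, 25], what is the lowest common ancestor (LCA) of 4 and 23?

Tree insertion order: [19, 15, 33, 13, 31, 17, 23, 41, 48, 30, 4, 25]
Tree (level-order array): [19, 15, 33, 13, 17, 31, 41, 4, None, None, None, 23, None, None, 48, None, None, None, 30, None, None, 25]
In a BST, the LCA of p=4, q=23 is the first node v on the
root-to-leaf path with p <= v <= q (go left if both < v, right if both > v).
Walk from root:
  at 19: 4 <= 19 <= 23, this is the LCA
LCA = 19


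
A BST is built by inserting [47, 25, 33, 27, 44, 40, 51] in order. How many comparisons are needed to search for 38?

Search path for 38: 47 -> 25 -> 33 -> 44 -> 40
Found: False
Comparisons: 5


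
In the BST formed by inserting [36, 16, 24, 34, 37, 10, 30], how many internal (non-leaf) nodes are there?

Tree built from: [36, 16, 24, 34, 37, 10, 30]
Tree (level-order array): [36, 16, 37, 10, 24, None, None, None, None, None, 34, 30]
Rule: An internal node has at least one child.
Per-node child counts:
  node 36: 2 child(ren)
  node 16: 2 child(ren)
  node 10: 0 child(ren)
  node 24: 1 child(ren)
  node 34: 1 child(ren)
  node 30: 0 child(ren)
  node 37: 0 child(ren)
Matching nodes: [36, 16, 24, 34]
Count of internal (non-leaf) nodes: 4


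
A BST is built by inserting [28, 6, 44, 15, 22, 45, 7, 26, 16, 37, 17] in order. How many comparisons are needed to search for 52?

Search path for 52: 28 -> 44 -> 45
Found: False
Comparisons: 3


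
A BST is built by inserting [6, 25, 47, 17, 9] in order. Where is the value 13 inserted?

Starting tree (level order): [6, None, 25, 17, 47, 9]
Insertion path: 6 -> 25 -> 17 -> 9
Result: insert 13 as right child of 9
Final tree (level order): [6, None, 25, 17, 47, 9, None, None, None, None, 13]


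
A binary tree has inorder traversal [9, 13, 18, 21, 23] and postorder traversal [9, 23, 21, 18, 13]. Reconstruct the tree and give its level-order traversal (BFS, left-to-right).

Inorder:   [9, 13, 18, 21, 23]
Postorder: [9, 23, 21, 18, 13]
Algorithm: postorder visits root last, so walk postorder right-to-left;
each value is the root of the current inorder slice — split it at that
value, recurse on the right subtree first, then the left.
Recursive splits:
  root=13; inorder splits into left=[9], right=[18, 21, 23]
  root=18; inorder splits into left=[], right=[21, 23]
  root=21; inorder splits into left=[], right=[23]
  root=23; inorder splits into left=[], right=[]
  root=9; inorder splits into left=[], right=[]
Reconstructed level-order: [13, 9, 18, 21, 23]


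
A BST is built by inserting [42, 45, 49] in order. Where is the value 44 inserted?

Starting tree (level order): [42, None, 45, None, 49]
Insertion path: 42 -> 45
Result: insert 44 as left child of 45
Final tree (level order): [42, None, 45, 44, 49]


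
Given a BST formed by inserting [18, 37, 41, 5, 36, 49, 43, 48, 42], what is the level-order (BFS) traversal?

Tree insertion order: [18, 37, 41, 5, 36, 49, 43, 48, 42]
Tree (level-order array): [18, 5, 37, None, None, 36, 41, None, None, None, 49, 43, None, 42, 48]
BFS from the root, enqueuing left then right child of each popped node:
  queue [18] -> pop 18, enqueue [5, 37], visited so far: [18]
  queue [5, 37] -> pop 5, enqueue [none], visited so far: [18, 5]
  queue [37] -> pop 37, enqueue [36, 41], visited so far: [18, 5, 37]
  queue [36, 41] -> pop 36, enqueue [none], visited so far: [18, 5, 37, 36]
  queue [41] -> pop 41, enqueue [49], visited so far: [18, 5, 37, 36, 41]
  queue [49] -> pop 49, enqueue [43], visited so far: [18, 5, 37, 36, 41, 49]
  queue [43] -> pop 43, enqueue [42, 48], visited so far: [18, 5, 37, 36, 41, 49, 43]
  queue [42, 48] -> pop 42, enqueue [none], visited so far: [18, 5, 37, 36, 41, 49, 43, 42]
  queue [48] -> pop 48, enqueue [none], visited so far: [18, 5, 37, 36, 41, 49, 43, 42, 48]
Result: [18, 5, 37, 36, 41, 49, 43, 42, 48]


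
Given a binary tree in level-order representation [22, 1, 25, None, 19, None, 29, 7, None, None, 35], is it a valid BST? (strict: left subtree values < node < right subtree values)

Level-order array: [22, 1, 25, None, 19, None, 29, 7, None, None, 35]
Validate using subtree bounds (lo, hi): at each node, require lo < value < hi,
then recurse left with hi=value and right with lo=value.
Preorder trace (stopping at first violation):
  at node 22 with bounds (-inf, +inf): OK
  at node 1 with bounds (-inf, 22): OK
  at node 19 with bounds (1, 22): OK
  at node 7 with bounds (1, 19): OK
  at node 25 with bounds (22, +inf): OK
  at node 29 with bounds (25, +inf): OK
  at node 35 with bounds (29, +inf): OK
No violation found at any node.
Result: Valid BST


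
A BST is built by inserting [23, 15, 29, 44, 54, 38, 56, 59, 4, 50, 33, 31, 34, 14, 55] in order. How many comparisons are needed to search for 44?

Search path for 44: 23 -> 29 -> 44
Found: True
Comparisons: 3


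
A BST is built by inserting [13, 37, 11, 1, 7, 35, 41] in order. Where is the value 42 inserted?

Starting tree (level order): [13, 11, 37, 1, None, 35, 41, None, 7]
Insertion path: 13 -> 37 -> 41
Result: insert 42 as right child of 41
Final tree (level order): [13, 11, 37, 1, None, 35, 41, None, 7, None, None, None, 42]


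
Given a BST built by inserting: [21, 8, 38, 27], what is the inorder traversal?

Tree insertion order: [21, 8, 38, 27]
Tree (level-order array): [21, 8, 38, None, None, 27]
Inorder traversal: [8, 21, 27, 38]


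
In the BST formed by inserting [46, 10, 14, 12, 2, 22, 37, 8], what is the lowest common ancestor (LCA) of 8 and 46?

Tree insertion order: [46, 10, 14, 12, 2, 22, 37, 8]
Tree (level-order array): [46, 10, None, 2, 14, None, 8, 12, 22, None, None, None, None, None, 37]
In a BST, the LCA of p=8, q=46 is the first node v on the
root-to-leaf path with p <= v <= q (go left if both < v, right if both > v).
Walk from root:
  at 46: 8 <= 46 <= 46, this is the LCA
LCA = 46


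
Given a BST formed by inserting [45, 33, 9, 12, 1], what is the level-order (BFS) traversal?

Tree insertion order: [45, 33, 9, 12, 1]
Tree (level-order array): [45, 33, None, 9, None, 1, 12]
BFS from the root, enqueuing left then right child of each popped node:
  queue [45] -> pop 45, enqueue [33], visited so far: [45]
  queue [33] -> pop 33, enqueue [9], visited so far: [45, 33]
  queue [9] -> pop 9, enqueue [1, 12], visited so far: [45, 33, 9]
  queue [1, 12] -> pop 1, enqueue [none], visited so far: [45, 33, 9, 1]
  queue [12] -> pop 12, enqueue [none], visited so far: [45, 33, 9, 1, 12]
Result: [45, 33, 9, 1, 12]


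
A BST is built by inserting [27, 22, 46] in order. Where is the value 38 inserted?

Starting tree (level order): [27, 22, 46]
Insertion path: 27 -> 46
Result: insert 38 as left child of 46
Final tree (level order): [27, 22, 46, None, None, 38]


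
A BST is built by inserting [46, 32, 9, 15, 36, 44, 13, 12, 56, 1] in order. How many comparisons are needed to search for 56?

Search path for 56: 46 -> 56
Found: True
Comparisons: 2


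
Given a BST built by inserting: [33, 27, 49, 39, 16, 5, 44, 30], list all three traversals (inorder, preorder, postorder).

Tree insertion order: [33, 27, 49, 39, 16, 5, 44, 30]
Tree (level-order array): [33, 27, 49, 16, 30, 39, None, 5, None, None, None, None, 44]
Inorder (L, root, R): [5, 16, 27, 30, 33, 39, 44, 49]
Preorder (root, L, R): [33, 27, 16, 5, 30, 49, 39, 44]
Postorder (L, R, root): [5, 16, 30, 27, 44, 39, 49, 33]


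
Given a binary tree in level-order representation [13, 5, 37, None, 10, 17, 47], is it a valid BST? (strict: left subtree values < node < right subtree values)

Level-order array: [13, 5, 37, None, 10, 17, 47]
Validate using subtree bounds (lo, hi): at each node, require lo < value < hi,
then recurse left with hi=value and right with lo=value.
Preorder trace (stopping at first violation):
  at node 13 with bounds (-inf, +inf): OK
  at node 5 with bounds (-inf, 13): OK
  at node 10 with bounds (5, 13): OK
  at node 37 with bounds (13, +inf): OK
  at node 17 with bounds (13, 37): OK
  at node 47 with bounds (37, +inf): OK
No violation found at any node.
Result: Valid BST


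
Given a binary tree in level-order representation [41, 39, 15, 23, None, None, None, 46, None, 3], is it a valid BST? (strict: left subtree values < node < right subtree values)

Level-order array: [41, 39, 15, 23, None, None, None, 46, None, 3]
Validate using subtree bounds (lo, hi): at each node, require lo < value < hi,
then recurse left with hi=value and right with lo=value.
Preorder trace (stopping at first violation):
  at node 41 with bounds (-inf, +inf): OK
  at node 39 with bounds (-inf, 41): OK
  at node 23 with bounds (-inf, 39): OK
  at node 46 with bounds (-inf, 23): VIOLATION
Node 46 violates its bound: not (-inf < 46 < 23).
Result: Not a valid BST


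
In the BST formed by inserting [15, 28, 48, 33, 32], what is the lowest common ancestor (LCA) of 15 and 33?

Tree insertion order: [15, 28, 48, 33, 32]
Tree (level-order array): [15, None, 28, None, 48, 33, None, 32]
In a BST, the LCA of p=15, q=33 is the first node v on the
root-to-leaf path with p <= v <= q (go left if both < v, right if both > v).
Walk from root:
  at 15: 15 <= 15 <= 33, this is the LCA
LCA = 15


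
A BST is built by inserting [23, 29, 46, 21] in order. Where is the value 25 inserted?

Starting tree (level order): [23, 21, 29, None, None, None, 46]
Insertion path: 23 -> 29
Result: insert 25 as left child of 29
Final tree (level order): [23, 21, 29, None, None, 25, 46]


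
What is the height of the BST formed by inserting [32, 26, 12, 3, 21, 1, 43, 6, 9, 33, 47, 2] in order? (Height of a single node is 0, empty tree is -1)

Insertion order: [32, 26, 12, 3, 21, 1, 43, 6, 9, 33, 47, 2]
Tree (level-order array): [32, 26, 43, 12, None, 33, 47, 3, 21, None, None, None, None, 1, 6, None, None, None, 2, None, 9]
Compute height bottom-up (empty subtree = -1):
  height(2) = 1 + max(-1, -1) = 0
  height(1) = 1 + max(-1, 0) = 1
  height(9) = 1 + max(-1, -1) = 0
  height(6) = 1 + max(-1, 0) = 1
  height(3) = 1 + max(1, 1) = 2
  height(21) = 1 + max(-1, -1) = 0
  height(12) = 1 + max(2, 0) = 3
  height(26) = 1 + max(3, -1) = 4
  height(33) = 1 + max(-1, -1) = 0
  height(47) = 1 + max(-1, -1) = 0
  height(43) = 1 + max(0, 0) = 1
  height(32) = 1 + max(4, 1) = 5
Height = 5


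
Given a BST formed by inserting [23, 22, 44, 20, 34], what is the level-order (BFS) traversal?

Tree insertion order: [23, 22, 44, 20, 34]
Tree (level-order array): [23, 22, 44, 20, None, 34]
BFS from the root, enqueuing left then right child of each popped node:
  queue [23] -> pop 23, enqueue [22, 44], visited so far: [23]
  queue [22, 44] -> pop 22, enqueue [20], visited so far: [23, 22]
  queue [44, 20] -> pop 44, enqueue [34], visited so far: [23, 22, 44]
  queue [20, 34] -> pop 20, enqueue [none], visited so far: [23, 22, 44, 20]
  queue [34] -> pop 34, enqueue [none], visited so far: [23, 22, 44, 20, 34]
Result: [23, 22, 44, 20, 34]


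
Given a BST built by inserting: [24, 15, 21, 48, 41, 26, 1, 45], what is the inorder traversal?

Tree insertion order: [24, 15, 21, 48, 41, 26, 1, 45]
Tree (level-order array): [24, 15, 48, 1, 21, 41, None, None, None, None, None, 26, 45]
Inorder traversal: [1, 15, 21, 24, 26, 41, 45, 48]


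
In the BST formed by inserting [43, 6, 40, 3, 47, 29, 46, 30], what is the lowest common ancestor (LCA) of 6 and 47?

Tree insertion order: [43, 6, 40, 3, 47, 29, 46, 30]
Tree (level-order array): [43, 6, 47, 3, 40, 46, None, None, None, 29, None, None, None, None, 30]
In a BST, the LCA of p=6, q=47 is the first node v on the
root-to-leaf path with p <= v <= q (go left if both < v, right if both > v).
Walk from root:
  at 43: 6 <= 43 <= 47, this is the LCA
LCA = 43
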